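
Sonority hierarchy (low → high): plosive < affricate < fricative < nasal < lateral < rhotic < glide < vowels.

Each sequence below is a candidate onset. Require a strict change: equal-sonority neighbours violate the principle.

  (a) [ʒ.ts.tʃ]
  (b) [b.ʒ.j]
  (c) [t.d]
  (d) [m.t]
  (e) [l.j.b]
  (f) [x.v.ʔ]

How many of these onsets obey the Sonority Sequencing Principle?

(a) sonority 3-2-2: ill-formed.
(b) sonority 1-3-7: well-formed.
(c) sonority 1-1: ill-formed.
(d) sonority 4-1: ill-formed.
(e) sonority 5-7-1: ill-formed.
(f) sonority 3-3-1: ill-formed.

1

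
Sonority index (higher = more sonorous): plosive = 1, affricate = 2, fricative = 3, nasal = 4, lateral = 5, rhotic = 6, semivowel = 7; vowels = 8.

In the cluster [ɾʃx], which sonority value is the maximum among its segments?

/ɾ/ — rhotic, sonority 6.
/ʃ/ — fricative, sonority 3.
/x/ — fricative, sonority 3.
The maximum is 6.

6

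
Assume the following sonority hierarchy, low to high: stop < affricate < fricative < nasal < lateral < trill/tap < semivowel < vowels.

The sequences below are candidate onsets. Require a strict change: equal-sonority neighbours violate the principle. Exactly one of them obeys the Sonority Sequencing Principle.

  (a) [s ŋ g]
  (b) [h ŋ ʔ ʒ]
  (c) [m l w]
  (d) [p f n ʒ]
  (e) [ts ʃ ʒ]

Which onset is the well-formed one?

(a) [s ŋ g]: profile 3-4-1 — violates.
(b) [h ŋ ʔ ʒ]: profile 3-4-1-3 — violates.
(c) [m l w]: profile 4-5-7 — obeys.
(d) [p f n ʒ]: profile 1-3-4-3 — violates.
(e) [ts ʃ ʒ]: profile 2-3-3 — violates.

c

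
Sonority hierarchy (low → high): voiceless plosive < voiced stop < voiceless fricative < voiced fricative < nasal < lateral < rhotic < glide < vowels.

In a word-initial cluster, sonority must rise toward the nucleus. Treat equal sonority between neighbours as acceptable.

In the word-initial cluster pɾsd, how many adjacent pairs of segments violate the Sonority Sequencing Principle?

2

/p/ — voiceless plosive, sonority 1.
/ɾ/ — rhotic, sonority 7.
/s/ — voiceless fricative, sonority 3.
/d/ — voiced stop, sonority 2.
/p/→/ɾ/: 1→7 (rises) — ok.
/ɾ/→/s/: 7→3 (does not rise) — violation.
/s/→/d/: 3→2 (does not rise) — violation.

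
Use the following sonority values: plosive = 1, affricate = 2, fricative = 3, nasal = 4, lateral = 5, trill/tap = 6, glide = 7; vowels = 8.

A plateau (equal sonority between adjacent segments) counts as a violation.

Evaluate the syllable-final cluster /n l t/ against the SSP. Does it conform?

/n/ — nasal, sonority 4.
/l/ — lateral, sonority 5.
/t/ — plosive, sonority 1.
The profile is 4-5-1. Between /n/ (4) and /l/ (5) sonority does not fall, so the cluster violates the SSP.

no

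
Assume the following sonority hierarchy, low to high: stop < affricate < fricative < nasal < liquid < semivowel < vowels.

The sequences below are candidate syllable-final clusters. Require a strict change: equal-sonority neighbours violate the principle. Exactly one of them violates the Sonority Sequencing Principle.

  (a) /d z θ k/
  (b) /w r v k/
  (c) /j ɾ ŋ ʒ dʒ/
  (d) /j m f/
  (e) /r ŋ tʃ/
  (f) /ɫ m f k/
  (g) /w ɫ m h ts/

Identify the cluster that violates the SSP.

a

(a) /d z θ k/: profile 1-3-3-1 — violates.
(b) /w r v k/: profile 6-5-3-1 — obeys.
(c) /j ɾ ŋ ʒ dʒ/: profile 6-5-4-3-2 — obeys.
(d) /j m f/: profile 6-4-3 — obeys.
(e) /r ŋ tʃ/: profile 5-4-2 — obeys.
(f) /ɫ m f k/: profile 5-4-3-1 — obeys.
(g) /w ɫ m h ts/: profile 6-5-4-3-2 — obeys.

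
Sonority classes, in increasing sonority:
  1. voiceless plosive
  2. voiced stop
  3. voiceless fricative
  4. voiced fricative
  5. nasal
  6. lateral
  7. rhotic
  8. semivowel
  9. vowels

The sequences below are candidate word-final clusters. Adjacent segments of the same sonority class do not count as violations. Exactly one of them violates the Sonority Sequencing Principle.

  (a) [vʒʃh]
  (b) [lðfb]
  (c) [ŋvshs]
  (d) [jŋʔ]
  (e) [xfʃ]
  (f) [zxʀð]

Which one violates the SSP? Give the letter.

f

(a) 4-4-3-3 → obeys
(b) 6-4-3-2 → obeys
(c) 5-4-3-3-3 → obeys
(d) 8-5-1 → obeys
(e) 3-3-3 → obeys
(f) 4-3-7-4 → violates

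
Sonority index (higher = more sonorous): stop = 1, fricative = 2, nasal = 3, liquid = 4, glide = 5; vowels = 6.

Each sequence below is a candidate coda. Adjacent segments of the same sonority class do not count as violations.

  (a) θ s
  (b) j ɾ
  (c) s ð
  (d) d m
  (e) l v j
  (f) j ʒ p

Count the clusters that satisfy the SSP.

(a) θ s: profile 2-2 — obeys.
(b) j ɾ: profile 5-4 — obeys.
(c) s ð: profile 2-2 — obeys.
(d) d m: profile 1-3 — violates.
(e) l v j: profile 4-2-5 — violates.
(f) j ʒ p: profile 5-2-1 — obeys.

4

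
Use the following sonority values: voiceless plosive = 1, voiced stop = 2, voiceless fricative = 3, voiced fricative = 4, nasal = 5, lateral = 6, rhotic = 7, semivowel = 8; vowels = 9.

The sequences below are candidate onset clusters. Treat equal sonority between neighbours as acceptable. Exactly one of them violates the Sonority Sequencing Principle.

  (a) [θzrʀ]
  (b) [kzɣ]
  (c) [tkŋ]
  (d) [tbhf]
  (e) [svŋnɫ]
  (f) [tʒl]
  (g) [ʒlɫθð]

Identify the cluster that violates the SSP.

(a) [θzrʀ]: profile 3-4-7-7 — obeys.
(b) [kzɣ]: profile 1-4-4 — obeys.
(c) [tkŋ]: profile 1-1-5 — obeys.
(d) [tbhf]: profile 1-2-3-3 — obeys.
(e) [svŋnɫ]: profile 3-4-5-5-6 — obeys.
(f) [tʒl]: profile 1-4-6 — obeys.
(g) [ʒlɫθð]: profile 4-6-6-3-4 — violates.

g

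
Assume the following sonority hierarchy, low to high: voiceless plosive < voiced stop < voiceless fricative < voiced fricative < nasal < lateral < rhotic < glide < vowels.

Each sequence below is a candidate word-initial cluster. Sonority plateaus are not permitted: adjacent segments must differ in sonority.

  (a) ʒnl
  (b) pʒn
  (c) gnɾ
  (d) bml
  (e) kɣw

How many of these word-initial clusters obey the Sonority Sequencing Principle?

(a) 4-5-6 → obeys
(b) 1-4-5 → obeys
(c) 2-5-7 → obeys
(d) 2-5-6 → obeys
(e) 1-4-8 → obeys

5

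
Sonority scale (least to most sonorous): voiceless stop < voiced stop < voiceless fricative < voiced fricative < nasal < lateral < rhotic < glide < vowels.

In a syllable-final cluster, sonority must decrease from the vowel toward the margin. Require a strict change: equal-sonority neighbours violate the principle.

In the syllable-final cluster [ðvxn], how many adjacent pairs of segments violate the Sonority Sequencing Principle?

2

/ð/ is a voiced fricative (sonority 4).
/v/ is a voiced fricative (sonority 4).
/x/ is a voiceless fricative (sonority 3).
/n/ is a nasal (sonority 5).
/ð/→/v/: 4→4 (plateau) — violation.
/v/→/x/: 4→3 (falls) — ok.
/x/→/n/: 3→5 (does not fall) — violation.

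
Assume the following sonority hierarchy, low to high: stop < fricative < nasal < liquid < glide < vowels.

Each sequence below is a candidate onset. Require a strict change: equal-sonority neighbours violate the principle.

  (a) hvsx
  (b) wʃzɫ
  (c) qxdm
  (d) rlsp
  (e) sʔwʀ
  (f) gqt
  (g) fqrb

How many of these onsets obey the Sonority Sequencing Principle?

0

(a) sonority 2-2-2-2: ill-formed.
(b) sonority 5-2-2-4: ill-formed.
(c) sonority 1-2-1-3: ill-formed.
(d) sonority 4-4-2-1: ill-formed.
(e) sonority 2-1-5-4: ill-formed.
(f) sonority 1-1-1: ill-formed.
(g) sonority 2-1-4-1: ill-formed.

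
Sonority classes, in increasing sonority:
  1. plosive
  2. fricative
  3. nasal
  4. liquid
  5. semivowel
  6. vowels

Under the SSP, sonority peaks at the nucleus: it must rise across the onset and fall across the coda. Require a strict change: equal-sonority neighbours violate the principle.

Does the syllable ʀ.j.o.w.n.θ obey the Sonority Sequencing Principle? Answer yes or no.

Onset: /ʀ/ is a liquid (sonority 4), /j/ is a semivowel (sonority 5); then the nucleus /o/ (sonority 6).
Onset profile 4-5-6 — rises to the nucleus.
Coda: /w/ is a semivowel (sonority 5), /n/ is a nasal (sonority 3), /θ/ is a fricative (sonority 2).
Coda profile 6-5-3-2 — falls from the nucleus.

yes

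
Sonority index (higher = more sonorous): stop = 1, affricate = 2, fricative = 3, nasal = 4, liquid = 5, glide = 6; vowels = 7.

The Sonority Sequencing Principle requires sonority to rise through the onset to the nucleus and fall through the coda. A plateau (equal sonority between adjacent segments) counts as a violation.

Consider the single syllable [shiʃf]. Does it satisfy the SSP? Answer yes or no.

no

Onset: /s/ is a fricative (sonority 3), /h/ is a fricative (sonority 3); then the nucleus /i/ (sonority 7).
Onset profile 3-3-7 — does not strictly rise throughout.
Coda: /ʃ/ is a fricative (sonority 3), /f/ is a fricative (sonority 3).
Coda profile 7-3-3 — does not strictly fall throughout.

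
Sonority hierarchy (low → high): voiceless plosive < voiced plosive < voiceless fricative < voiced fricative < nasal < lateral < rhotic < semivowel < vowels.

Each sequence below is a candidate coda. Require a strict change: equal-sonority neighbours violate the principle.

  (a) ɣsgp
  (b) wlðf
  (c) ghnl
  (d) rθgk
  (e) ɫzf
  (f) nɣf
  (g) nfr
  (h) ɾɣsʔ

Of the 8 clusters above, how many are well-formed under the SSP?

6

(a) sonority 4-3-2-1: well-formed.
(b) sonority 8-6-4-3: well-formed.
(c) sonority 2-3-5-6: ill-formed.
(d) sonority 7-3-2-1: well-formed.
(e) sonority 6-4-3: well-formed.
(f) sonority 5-4-3: well-formed.
(g) sonority 5-3-7: ill-formed.
(h) sonority 7-4-3-1: well-formed.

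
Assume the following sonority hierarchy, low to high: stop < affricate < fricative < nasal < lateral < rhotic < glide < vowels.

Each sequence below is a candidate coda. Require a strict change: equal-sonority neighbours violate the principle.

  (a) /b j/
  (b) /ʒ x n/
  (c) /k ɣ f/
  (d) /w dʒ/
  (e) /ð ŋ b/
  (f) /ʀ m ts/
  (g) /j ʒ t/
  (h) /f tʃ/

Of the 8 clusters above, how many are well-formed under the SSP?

4

(a) 1-7 → violates
(b) 3-3-4 → violates
(c) 1-3-3 → violates
(d) 7-2 → obeys
(e) 3-4-1 → violates
(f) 6-4-2 → obeys
(g) 7-3-1 → obeys
(h) 3-2 → obeys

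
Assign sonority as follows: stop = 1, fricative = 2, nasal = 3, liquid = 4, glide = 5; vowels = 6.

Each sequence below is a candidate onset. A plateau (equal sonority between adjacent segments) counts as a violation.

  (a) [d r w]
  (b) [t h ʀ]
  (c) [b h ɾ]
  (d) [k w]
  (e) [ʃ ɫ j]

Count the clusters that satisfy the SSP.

5

(a) [d r w]: profile 1-4-5 — obeys.
(b) [t h ʀ]: profile 1-2-4 — obeys.
(c) [b h ɾ]: profile 1-2-4 — obeys.
(d) [k w]: profile 1-5 — obeys.
(e) [ʃ ɫ j]: profile 2-4-5 — obeys.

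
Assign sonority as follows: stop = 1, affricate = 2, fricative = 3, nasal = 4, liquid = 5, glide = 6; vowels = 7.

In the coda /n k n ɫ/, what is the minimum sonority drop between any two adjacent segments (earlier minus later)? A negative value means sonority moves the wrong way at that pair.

/n/ — nasal, sonority 4.
/k/ — stop, sonority 1.
/n/ — nasal, sonority 4.
/ɫ/ — liquid, sonority 5.
/n/→/k/: change +3.
/k/→/n/: change -3.
/n/→/ɫ/: change -1.
Minimum = -3.

-3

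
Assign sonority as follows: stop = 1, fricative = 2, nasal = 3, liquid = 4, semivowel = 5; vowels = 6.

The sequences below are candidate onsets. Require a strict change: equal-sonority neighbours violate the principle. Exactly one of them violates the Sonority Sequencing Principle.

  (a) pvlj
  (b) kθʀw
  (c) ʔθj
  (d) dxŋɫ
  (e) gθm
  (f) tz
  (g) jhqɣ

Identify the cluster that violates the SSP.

g

(a) sonority 1-2-4-5: well-formed.
(b) sonority 1-2-4-5: well-formed.
(c) sonority 1-2-5: well-formed.
(d) sonority 1-2-3-4: well-formed.
(e) sonority 1-2-3: well-formed.
(f) sonority 1-2: well-formed.
(g) sonority 5-2-1-2: ill-formed.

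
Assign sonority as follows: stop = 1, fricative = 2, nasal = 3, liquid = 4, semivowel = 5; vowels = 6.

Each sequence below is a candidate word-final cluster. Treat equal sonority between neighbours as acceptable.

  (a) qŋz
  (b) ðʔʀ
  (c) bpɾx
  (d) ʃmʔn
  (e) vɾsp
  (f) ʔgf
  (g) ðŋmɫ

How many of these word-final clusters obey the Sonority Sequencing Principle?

(a) 1-3-2 → violates
(b) 2-1-4 → violates
(c) 1-1-4-2 → violates
(d) 2-3-1-3 → violates
(e) 2-4-2-1 → violates
(f) 1-1-2 → violates
(g) 2-3-3-4 → violates

0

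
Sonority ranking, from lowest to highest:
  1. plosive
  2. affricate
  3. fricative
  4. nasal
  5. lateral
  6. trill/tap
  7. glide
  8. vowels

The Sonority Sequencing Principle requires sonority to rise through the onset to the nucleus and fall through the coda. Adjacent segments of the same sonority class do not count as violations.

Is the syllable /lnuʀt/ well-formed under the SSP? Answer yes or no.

Onset: /l/ is a lateral (sonority 5), /n/ is a nasal (sonority 4); then the nucleus /u/ (sonority 8).
Onset profile 5-4-8 — does not rise throughout.
Coda: /ʀ/ is a trill/tap (sonority 6), /t/ is a plosive (sonority 1).
Coda profile 8-6-1 — falls from the nucleus.

no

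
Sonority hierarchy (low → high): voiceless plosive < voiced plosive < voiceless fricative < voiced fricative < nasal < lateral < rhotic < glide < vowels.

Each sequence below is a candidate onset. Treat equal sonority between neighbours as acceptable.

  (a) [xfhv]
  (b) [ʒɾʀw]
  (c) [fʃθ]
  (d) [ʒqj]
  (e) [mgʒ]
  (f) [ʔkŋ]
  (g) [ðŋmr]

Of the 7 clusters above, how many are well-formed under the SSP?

5

(a) [xfhv]: profile 3-3-3-4 — obeys.
(b) [ʒɾʀw]: profile 4-7-7-8 — obeys.
(c) [fʃθ]: profile 3-3-3 — obeys.
(d) [ʒqj]: profile 4-1-8 — violates.
(e) [mgʒ]: profile 5-2-4 — violates.
(f) [ʔkŋ]: profile 1-1-5 — obeys.
(g) [ðŋmr]: profile 4-5-5-7 — obeys.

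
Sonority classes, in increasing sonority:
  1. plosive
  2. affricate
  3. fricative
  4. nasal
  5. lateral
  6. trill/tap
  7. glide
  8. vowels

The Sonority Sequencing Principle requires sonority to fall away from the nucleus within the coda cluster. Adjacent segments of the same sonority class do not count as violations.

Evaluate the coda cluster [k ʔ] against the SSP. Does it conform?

/k/ is a plosive (sonority 1).
/ʔ/ is a plosive (sonority 1).
The profile 1-1 is non-increasing (plateaus allowed), so the coda cluster satisfies the SSP.

yes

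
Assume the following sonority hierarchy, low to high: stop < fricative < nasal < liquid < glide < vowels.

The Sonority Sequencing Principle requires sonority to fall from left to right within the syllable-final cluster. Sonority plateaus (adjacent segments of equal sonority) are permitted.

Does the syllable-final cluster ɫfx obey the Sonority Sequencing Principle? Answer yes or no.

yes

/ɫ/ — liquid, sonority 4.
/f/ — fricative, sonority 2.
/x/ — fricative, sonority 2.
The profile 4-2-2 is non-increasing (plateaus allowed), so the syllable-final cluster satisfies the SSP.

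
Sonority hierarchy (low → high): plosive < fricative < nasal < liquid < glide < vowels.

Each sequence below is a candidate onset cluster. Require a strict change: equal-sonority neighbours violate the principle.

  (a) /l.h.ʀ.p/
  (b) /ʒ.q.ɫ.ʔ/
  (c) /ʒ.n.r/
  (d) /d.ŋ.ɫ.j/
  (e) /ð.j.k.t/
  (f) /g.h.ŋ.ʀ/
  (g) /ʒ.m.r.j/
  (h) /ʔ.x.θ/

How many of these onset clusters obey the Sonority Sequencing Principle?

4

(a) sonority 4-2-4-1: ill-formed.
(b) sonority 2-1-4-1: ill-formed.
(c) sonority 2-3-4: well-formed.
(d) sonority 1-3-4-5: well-formed.
(e) sonority 2-5-1-1: ill-formed.
(f) sonority 1-2-3-4: well-formed.
(g) sonority 2-3-4-5: well-formed.
(h) sonority 1-2-2: ill-formed.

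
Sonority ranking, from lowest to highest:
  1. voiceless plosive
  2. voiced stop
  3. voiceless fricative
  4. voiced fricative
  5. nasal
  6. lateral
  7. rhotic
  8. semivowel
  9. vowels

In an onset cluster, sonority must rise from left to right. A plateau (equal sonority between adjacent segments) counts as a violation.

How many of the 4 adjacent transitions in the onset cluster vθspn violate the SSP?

3

/v/ is a voiced fricative (sonority 4).
/θ/ is a voiceless fricative (sonority 3).
/s/ is a voiceless fricative (sonority 3).
/p/ is a voiceless plosive (sonority 1).
/n/ is a nasal (sonority 5).
/v/→/θ/: 4→3 (does not rise) — violation.
/θ/→/s/: 3→3 (plateau) — violation.
/s/→/p/: 3→1 (does not rise) — violation.
/p/→/n/: 1→5 (rises) — ok.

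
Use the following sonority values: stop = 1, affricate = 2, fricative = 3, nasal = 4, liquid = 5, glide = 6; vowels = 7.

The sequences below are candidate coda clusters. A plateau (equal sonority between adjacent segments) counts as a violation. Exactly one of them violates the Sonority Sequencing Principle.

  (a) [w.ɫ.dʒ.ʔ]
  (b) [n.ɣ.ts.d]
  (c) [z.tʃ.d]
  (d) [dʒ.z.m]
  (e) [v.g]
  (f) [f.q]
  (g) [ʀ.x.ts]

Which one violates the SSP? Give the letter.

d

(a) [w.ɫ.dʒ.ʔ]: profile 6-5-2-1 — obeys.
(b) [n.ɣ.ts.d]: profile 4-3-2-1 — obeys.
(c) [z.tʃ.d]: profile 3-2-1 — obeys.
(d) [dʒ.z.m]: profile 2-3-4 — violates.
(e) [v.g]: profile 3-1 — obeys.
(f) [f.q]: profile 3-1 — obeys.
(g) [ʀ.x.ts]: profile 5-3-2 — obeys.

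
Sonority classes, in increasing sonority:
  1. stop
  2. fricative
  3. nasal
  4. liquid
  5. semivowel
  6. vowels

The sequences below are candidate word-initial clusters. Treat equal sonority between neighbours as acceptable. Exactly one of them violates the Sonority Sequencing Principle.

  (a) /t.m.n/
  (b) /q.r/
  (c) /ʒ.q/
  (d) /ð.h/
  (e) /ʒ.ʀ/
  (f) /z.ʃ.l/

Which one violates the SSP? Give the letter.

(a) 1-3-3 → obeys
(b) 1-4 → obeys
(c) 2-1 → violates
(d) 2-2 → obeys
(e) 2-4 → obeys
(f) 2-2-4 → obeys

c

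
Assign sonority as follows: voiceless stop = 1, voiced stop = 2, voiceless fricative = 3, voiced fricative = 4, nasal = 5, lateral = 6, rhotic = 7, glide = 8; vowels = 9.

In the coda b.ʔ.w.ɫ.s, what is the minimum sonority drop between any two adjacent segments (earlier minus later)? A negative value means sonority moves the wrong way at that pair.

/b/ — voiced stop, sonority 2.
/ʔ/ — voiceless stop, sonority 1.
/w/ — glide, sonority 8.
/ɫ/ — lateral, sonority 6.
/s/ — voiceless fricative, sonority 3.
/b/→/ʔ/: change +1.
/ʔ/→/w/: change -7.
/w/→/ɫ/: change +2.
/ɫ/→/s/: change +3.
Minimum = -7.

-7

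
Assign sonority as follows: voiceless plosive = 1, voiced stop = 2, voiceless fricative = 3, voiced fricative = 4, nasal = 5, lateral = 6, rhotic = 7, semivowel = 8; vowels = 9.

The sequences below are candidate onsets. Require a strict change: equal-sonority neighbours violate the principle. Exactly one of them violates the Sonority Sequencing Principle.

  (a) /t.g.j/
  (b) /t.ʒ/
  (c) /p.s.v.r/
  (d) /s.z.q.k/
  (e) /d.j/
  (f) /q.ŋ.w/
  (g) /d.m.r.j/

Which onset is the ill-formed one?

d

(a) 1-2-8 → obeys
(b) 1-4 → obeys
(c) 1-3-4-7 → obeys
(d) 3-4-1-1 → violates
(e) 2-8 → obeys
(f) 1-5-8 → obeys
(g) 2-5-7-8 → obeys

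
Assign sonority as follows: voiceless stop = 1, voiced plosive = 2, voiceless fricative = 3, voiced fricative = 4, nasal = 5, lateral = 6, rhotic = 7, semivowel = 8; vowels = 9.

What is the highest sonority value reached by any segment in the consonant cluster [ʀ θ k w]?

/ʀ/ — rhotic, sonority 7.
/θ/ — voiceless fricative, sonority 3.
/k/ — voiceless stop, sonority 1.
/w/ — semivowel, sonority 8.
The maximum is 8.

8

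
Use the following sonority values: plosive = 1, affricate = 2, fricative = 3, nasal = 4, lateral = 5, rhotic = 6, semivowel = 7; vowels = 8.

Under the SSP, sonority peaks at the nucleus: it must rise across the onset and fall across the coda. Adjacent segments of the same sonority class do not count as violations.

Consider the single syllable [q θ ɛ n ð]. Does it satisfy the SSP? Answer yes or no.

Onset: /q/ is a plosive (sonority 1), /θ/ is a fricative (sonority 3); then the nucleus /ɛ/ (sonority 8).
Onset profile 1-3-8 — rises to the nucleus.
Coda: /n/ is a nasal (sonority 4), /ð/ is a fricative (sonority 3).
Coda profile 8-4-3 — falls from the nucleus.

yes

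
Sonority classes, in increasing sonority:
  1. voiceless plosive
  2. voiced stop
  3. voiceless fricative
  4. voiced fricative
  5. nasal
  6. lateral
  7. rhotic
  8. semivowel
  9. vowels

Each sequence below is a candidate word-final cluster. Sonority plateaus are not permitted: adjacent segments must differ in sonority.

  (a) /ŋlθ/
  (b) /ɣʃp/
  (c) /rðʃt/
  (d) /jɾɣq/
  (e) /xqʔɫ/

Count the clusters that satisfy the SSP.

(a) 5-6-3 → violates
(b) 4-3-1 → obeys
(c) 7-4-3-1 → obeys
(d) 8-7-4-1 → obeys
(e) 3-1-1-6 → violates

3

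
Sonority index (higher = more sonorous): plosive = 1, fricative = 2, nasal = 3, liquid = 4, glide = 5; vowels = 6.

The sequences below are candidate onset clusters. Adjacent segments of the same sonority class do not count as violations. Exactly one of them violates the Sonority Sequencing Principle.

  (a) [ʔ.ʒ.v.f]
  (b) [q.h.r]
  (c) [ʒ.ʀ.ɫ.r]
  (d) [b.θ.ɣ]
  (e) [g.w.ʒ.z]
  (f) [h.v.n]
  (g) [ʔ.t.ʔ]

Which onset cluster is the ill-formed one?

(a) 1-2-2-2 → obeys
(b) 1-2-4 → obeys
(c) 2-4-4-4 → obeys
(d) 1-2-2 → obeys
(e) 1-5-2-2 → violates
(f) 2-2-3 → obeys
(g) 1-1-1 → obeys

e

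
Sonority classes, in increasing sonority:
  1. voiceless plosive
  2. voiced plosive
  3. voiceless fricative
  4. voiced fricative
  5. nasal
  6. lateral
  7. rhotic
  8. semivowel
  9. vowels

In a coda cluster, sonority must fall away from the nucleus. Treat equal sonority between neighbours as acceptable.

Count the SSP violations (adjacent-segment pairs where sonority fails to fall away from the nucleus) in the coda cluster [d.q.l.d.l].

2

/d/ is a voiced plosive (sonority 2).
/q/ is a voiceless plosive (sonority 1).
/l/ is a lateral (sonority 6).
/d/ is a voiced plosive (sonority 2).
/l/ is a lateral (sonority 6).
/d/→/q/: 2→1 (falls) — ok.
/q/→/l/: 1→6 (does not fall) — violation.
/l/→/d/: 6→2 (falls) — ok.
/d/→/l/: 2→6 (does not fall) — violation.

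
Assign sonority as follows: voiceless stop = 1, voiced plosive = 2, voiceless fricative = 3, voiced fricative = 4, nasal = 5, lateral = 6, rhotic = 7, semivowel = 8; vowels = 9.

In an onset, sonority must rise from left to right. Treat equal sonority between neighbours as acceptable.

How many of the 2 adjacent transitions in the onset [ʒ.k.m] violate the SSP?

/ʒ/ is a voiced fricative (sonority 4).
/k/ is a voiceless stop (sonority 1).
/m/ is a nasal (sonority 5).
/ʒ/→/k/: 4→1 (does not rise) — violation.
/k/→/m/: 1→5 (rises) — ok.

1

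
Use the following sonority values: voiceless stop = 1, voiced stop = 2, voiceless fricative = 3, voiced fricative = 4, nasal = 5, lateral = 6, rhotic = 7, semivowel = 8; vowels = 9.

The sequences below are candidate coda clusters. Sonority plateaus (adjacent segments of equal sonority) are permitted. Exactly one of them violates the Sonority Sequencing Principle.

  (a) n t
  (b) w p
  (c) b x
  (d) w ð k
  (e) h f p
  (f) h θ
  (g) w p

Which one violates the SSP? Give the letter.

(a) n t: profile 5-1 — obeys.
(b) w p: profile 8-1 — obeys.
(c) b x: profile 2-3 — violates.
(d) w ð k: profile 8-4-1 — obeys.
(e) h f p: profile 3-3-1 — obeys.
(f) h θ: profile 3-3 — obeys.
(g) w p: profile 8-1 — obeys.

c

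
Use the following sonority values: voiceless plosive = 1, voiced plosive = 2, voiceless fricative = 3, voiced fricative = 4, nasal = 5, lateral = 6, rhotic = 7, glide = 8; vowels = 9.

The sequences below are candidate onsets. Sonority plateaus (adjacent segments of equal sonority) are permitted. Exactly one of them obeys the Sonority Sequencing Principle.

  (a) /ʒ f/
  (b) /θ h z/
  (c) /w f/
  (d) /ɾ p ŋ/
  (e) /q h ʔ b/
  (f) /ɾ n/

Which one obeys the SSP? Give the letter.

(a) /ʒ f/: profile 4-3 — violates.
(b) /θ h z/: profile 3-3-4 — obeys.
(c) /w f/: profile 8-3 — violates.
(d) /ɾ p ŋ/: profile 7-1-5 — violates.
(e) /q h ʔ b/: profile 1-3-1-2 — violates.
(f) /ɾ n/: profile 7-5 — violates.

b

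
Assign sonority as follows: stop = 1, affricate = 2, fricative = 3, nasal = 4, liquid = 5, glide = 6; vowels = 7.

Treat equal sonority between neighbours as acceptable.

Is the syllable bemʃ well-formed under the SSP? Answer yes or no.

Onset: /b/ is a stop (sonority 1); then the nucleus /e/ (sonority 7).
Onset profile 1-7 — rises to the nucleus.
Coda: /m/ is a nasal (sonority 4), /ʃ/ is a fricative (sonority 3).
Coda profile 7-4-3 — falls from the nucleus.

yes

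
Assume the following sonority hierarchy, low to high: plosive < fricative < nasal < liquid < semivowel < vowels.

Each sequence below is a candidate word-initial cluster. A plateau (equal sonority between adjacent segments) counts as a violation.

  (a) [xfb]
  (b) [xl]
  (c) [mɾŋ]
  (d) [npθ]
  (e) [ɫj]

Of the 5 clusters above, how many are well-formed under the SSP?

2

(a) sonority 2-2-1: ill-formed.
(b) sonority 2-4: well-formed.
(c) sonority 3-4-3: ill-formed.
(d) sonority 3-1-2: ill-formed.
(e) sonority 4-5: well-formed.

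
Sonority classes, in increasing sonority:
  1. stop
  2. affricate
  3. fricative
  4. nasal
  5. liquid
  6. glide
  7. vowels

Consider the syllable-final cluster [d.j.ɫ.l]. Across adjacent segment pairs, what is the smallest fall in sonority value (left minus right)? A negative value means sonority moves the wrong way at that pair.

/d/ is a stop (sonority 1).
/j/ is a glide (sonority 6).
/ɫ/ is a liquid (sonority 5).
/l/ is a liquid (sonority 5).
/d/→/j/: change -5.
/j/→/ɫ/: change +1.
/ɫ/→/l/: change +0.
Minimum = -5.

-5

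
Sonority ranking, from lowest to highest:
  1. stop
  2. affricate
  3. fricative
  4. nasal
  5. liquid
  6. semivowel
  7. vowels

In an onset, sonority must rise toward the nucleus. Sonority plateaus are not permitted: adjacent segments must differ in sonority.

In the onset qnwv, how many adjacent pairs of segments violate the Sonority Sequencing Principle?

/q/ is a stop (sonority 1).
/n/ is a nasal (sonority 4).
/w/ is a semivowel (sonority 6).
/v/ is a fricative (sonority 3).
/q/→/n/: 1→4 (rises) — ok.
/n/→/w/: 4→6 (rises) — ok.
/w/→/v/: 6→3 (does not rise) — violation.

1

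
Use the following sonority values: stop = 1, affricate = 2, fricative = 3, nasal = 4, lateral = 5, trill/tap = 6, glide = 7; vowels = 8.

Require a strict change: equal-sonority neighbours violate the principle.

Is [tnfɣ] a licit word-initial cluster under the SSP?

no

/t/ — stop, sonority 1.
/n/ — nasal, sonority 4.
/f/ — fricative, sonority 3.
/ɣ/ — fricative, sonority 3.
The profile is 1-4-3-3. Between /n/ (4) and /f/ (3) sonority does not rise, so the cluster violates the SSP.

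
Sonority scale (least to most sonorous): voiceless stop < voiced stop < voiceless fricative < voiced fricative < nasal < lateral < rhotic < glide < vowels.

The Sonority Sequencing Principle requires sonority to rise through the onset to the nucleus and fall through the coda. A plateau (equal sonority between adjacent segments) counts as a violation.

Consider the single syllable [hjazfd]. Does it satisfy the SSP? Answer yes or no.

Onset: /h/ is a voiceless fricative (sonority 3), /j/ is a glide (sonority 8); then the nucleus /a/ (sonority 9).
Onset profile 3-8-9 — rises to the nucleus.
Coda: /z/ is a voiced fricative (sonority 4), /f/ is a voiceless fricative (sonority 3), /d/ is a voiced stop (sonority 2).
Coda profile 9-4-3-2 — falls from the nucleus.

yes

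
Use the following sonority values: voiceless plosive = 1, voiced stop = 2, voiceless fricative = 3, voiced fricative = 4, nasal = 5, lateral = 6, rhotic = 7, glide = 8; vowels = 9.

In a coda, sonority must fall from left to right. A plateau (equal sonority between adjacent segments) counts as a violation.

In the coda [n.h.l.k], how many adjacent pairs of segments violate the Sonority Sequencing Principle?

1

/n/ — nasal, sonority 5.
/h/ — voiceless fricative, sonority 3.
/l/ — lateral, sonority 6.
/k/ — voiceless plosive, sonority 1.
/n/→/h/: 5→3 (falls) — ok.
/h/→/l/: 3→6 (does not fall) — violation.
/l/→/k/: 6→1 (falls) — ok.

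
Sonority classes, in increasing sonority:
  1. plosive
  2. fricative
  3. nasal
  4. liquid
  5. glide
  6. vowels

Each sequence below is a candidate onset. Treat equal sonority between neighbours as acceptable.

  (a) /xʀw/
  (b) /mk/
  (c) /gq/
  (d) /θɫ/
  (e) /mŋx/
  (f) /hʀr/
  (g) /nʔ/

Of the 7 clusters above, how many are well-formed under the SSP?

(a) sonority 2-4-5: well-formed.
(b) sonority 3-1: ill-formed.
(c) sonority 1-1: well-formed.
(d) sonority 2-4: well-formed.
(e) sonority 3-3-2: ill-formed.
(f) sonority 2-4-4: well-formed.
(g) sonority 3-1: ill-formed.

4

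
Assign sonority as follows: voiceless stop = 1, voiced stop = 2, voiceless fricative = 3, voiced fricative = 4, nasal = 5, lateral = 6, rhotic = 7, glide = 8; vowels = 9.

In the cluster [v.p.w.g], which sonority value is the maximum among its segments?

8

/v/: voiced fricative = 4.
/p/: voiceless stop = 1.
/w/: glide = 8.
/g/: voiced stop = 2.
The maximum is 8.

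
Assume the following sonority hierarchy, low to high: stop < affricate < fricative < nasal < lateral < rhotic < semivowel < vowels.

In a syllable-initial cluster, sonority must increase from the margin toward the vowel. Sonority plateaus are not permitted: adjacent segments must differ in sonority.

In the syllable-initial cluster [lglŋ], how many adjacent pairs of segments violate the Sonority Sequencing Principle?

2

/l/ — lateral, sonority 5.
/g/ — stop, sonority 1.
/l/ — lateral, sonority 5.
/ŋ/ — nasal, sonority 4.
/l/→/g/: 5→1 (does not rise) — violation.
/g/→/l/: 1→5 (rises) — ok.
/l/→/ŋ/: 5→4 (does not rise) — violation.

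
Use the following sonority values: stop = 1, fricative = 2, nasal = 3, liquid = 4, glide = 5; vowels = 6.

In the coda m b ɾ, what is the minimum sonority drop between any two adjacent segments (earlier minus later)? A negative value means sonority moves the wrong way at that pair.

-3

/m/: nasal = 3.
/b/: stop = 1.
/ɾ/: liquid = 4.
/m/→/b/: change +2.
/b/→/ɾ/: change -3.
Minimum = -3.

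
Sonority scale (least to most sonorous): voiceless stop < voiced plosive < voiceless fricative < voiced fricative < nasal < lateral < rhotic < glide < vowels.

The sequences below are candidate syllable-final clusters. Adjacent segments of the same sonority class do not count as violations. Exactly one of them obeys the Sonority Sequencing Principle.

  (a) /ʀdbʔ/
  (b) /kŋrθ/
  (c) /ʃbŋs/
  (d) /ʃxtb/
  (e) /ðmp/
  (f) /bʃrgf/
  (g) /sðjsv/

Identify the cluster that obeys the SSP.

(a) /ʀdbʔ/: profile 7-2-2-1 — obeys.
(b) /kŋrθ/: profile 1-5-7-3 — violates.
(c) /ʃbŋs/: profile 3-2-5-3 — violates.
(d) /ʃxtb/: profile 3-3-1-2 — violates.
(e) /ðmp/: profile 4-5-1 — violates.
(f) /bʃrgf/: profile 2-3-7-2-3 — violates.
(g) /sðjsv/: profile 3-4-8-3-4 — violates.

a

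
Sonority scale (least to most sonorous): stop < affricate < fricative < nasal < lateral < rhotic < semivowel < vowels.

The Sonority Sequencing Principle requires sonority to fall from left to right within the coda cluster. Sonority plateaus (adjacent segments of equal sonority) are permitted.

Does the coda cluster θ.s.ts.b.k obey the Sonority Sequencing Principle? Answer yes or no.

yes

/θ/ is a fricative (sonority 3).
/s/ is a fricative (sonority 3).
/ts/ is an affricate (sonority 2).
/b/ is a stop (sonority 1).
/k/ is a stop (sonority 1).
The profile 3-3-2-1-1 is non-increasing (plateaus allowed), so the coda cluster satisfies the SSP.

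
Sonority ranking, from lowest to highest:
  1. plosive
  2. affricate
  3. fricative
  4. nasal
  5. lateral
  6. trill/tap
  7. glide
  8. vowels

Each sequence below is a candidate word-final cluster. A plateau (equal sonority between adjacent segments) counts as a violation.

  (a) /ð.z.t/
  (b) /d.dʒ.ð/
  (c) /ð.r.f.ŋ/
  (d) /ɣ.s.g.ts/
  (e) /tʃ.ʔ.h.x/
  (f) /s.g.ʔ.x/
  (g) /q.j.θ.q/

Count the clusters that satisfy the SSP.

0

(a) /ð.z.t/: profile 3-3-1 — violates.
(b) /d.dʒ.ð/: profile 1-2-3 — violates.
(c) /ð.r.f.ŋ/: profile 3-6-3-4 — violates.
(d) /ɣ.s.g.ts/: profile 3-3-1-2 — violates.
(e) /tʃ.ʔ.h.x/: profile 2-1-3-3 — violates.
(f) /s.g.ʔ.x/: profile 3-1-1-3 — violates.
(g) /q.j.θ.q/: profile 1-7-3-1 — violates.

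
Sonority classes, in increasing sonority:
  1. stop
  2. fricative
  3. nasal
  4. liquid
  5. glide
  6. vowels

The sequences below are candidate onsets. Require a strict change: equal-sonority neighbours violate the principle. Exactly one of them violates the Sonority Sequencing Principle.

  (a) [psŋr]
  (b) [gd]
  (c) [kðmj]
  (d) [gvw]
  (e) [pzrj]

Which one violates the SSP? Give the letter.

b

(a) 1-2-3-4 → obeys
(b) 1-1 → violates
(c) 1-2-3-5 → obeys
(d) 1-2-5 → obeys
(e) 1-2-4-5 → obeys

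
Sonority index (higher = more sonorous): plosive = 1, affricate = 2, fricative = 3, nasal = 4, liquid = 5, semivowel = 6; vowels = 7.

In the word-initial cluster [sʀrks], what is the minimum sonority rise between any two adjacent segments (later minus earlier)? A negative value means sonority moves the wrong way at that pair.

/s/ — fricative, sonority 3.
/ʀ/ — liquid, sonority 5.
/r/ — liquid, sonority 5.
/k/ — plosive, sonority 1.
/s/ — fricative, sonority 3.
/s/→/ʀ/: change +2.
/ʀ/→/r/: change +0.
/r/→/k/: change -4.
/k/→/s/: change +2.
Minimum = -4.

-4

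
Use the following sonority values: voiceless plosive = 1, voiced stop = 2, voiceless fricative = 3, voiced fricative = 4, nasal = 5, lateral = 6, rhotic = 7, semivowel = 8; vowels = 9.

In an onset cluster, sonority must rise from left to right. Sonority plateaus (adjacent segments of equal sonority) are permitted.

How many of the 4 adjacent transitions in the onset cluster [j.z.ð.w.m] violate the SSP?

/j/: semivowel = 8.
/z/: voiced fricative = 4.
/ð/: voiced fricative = 4.
/w/: semivowel = 8.
/m/: nasal = 5.
/j/→/z/: 8→4 (does not rise) — violation.
/z/→/ð/: 4→4 (plateau, allowed) — ok.
/ð/→/w/: 4→8 (rises) — ok.
/w/→/m/: 8→5 (does not rise) — violation.

2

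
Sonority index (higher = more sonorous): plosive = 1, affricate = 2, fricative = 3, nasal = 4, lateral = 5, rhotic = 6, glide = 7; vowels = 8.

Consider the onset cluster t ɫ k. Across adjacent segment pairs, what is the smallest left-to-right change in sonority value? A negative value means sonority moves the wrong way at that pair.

/t/: plosive = 1.
/ɫ/: lateral = 5.
/k/: plosive = 1.
/t/→/ɫ/: change +4.
/ɫ/→/k/: change -4.
Minimum = -4.

-4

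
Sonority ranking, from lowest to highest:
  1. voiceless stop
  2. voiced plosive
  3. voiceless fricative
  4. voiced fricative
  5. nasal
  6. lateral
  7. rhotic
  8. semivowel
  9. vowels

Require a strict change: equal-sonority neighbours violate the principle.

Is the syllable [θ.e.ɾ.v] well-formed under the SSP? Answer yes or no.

yes

Onset: /θ/ is a voiceless fricative (sonority 3); then the nucleus /e/ (sonority 9).
Onset profile 3-9 — rises to the nucleus.
Coda: /ɾ/ is a rhotic (sonority 7), /v/ is a voiced fricative (sonority 4).
Coda profile 9-7-4 — falls from the nucleus.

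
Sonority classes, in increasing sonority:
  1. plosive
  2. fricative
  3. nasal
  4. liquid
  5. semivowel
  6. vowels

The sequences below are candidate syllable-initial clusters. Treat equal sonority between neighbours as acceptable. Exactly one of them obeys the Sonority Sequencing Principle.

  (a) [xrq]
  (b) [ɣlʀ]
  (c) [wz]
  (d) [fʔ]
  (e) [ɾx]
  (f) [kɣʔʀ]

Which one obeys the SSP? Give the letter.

b

(a) 2-4-1 → violates
(b) 2-4-4 → obeys
(c) 5-2 → violates
(d) 2-1 → violates
(e) 4-2 → violates
(f) 1-2-1-4 → violates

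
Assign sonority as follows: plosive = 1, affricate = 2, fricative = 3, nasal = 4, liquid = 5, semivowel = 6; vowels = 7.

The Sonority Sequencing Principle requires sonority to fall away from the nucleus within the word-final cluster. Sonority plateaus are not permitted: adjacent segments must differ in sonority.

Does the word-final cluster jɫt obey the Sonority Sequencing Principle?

yes

/j/ is a semivowel (sonority 6).
/ɫ/ is a liquid (sonority 5).
/t/ is a plosive (sonority 1).
The profile 6-5-1 strictly falls, so the word-final cluster satisfies the SSP.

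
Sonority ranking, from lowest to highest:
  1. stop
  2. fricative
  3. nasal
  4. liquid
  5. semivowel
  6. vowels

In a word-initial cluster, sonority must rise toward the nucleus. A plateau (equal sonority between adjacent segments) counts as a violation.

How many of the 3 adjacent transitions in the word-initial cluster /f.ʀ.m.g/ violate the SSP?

2

/f/ is a fricative (sonority 2).
/ʀ/ is a liquid (sonority 4).
/m/ is a nasal (sonority 3).
/g/ is a stop (sonority 1).
/f/→/ʀ/: 2→4 (rises) — ok.
/ʀ/→/m/: 4→3 (does not rise) — violation.
/m/→/g/: 3→1 (does not rise) — violation.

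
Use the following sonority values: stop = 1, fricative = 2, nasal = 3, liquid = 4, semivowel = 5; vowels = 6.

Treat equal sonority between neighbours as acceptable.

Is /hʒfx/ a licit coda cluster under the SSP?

/h/ — fricative, sonority 2.
/ʒ/ — fricative, sonority 2.
/f/ — fricative, sonority 2.
/x/ — fricative, sonority 2.
The profile 2-2-2-2 is non-increasing (plateaus allowed), so the coda cluster satisfies the SSP.

yes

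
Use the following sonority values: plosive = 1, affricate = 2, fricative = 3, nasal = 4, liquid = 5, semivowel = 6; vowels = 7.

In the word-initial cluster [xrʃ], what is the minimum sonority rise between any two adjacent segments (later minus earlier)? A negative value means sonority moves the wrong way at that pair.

-2

/x/ — fricative, sonority 3.
/r/ — liquid, sonority 5.
/ʃ/ — fricative, sonority 3.
/x/→/r/: change +2.
/r/→/ʃ/: change -2.
Minimum = -2.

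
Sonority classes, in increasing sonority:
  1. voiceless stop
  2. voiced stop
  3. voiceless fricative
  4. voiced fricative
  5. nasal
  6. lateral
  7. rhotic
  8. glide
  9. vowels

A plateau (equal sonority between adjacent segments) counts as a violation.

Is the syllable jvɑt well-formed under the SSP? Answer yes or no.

no

Onset: /j/ is a glide (sonority 8), /v/ is a voiced fricative (sonority 4); then the nucleus /ɑ/ (sonority 9).
Onset profile 8-4-9 — does not strictly rise throughout.
Coda: /t/ is a voiceless stop (sonority 1).
Coda profile 9-1 — falls from the nucleus.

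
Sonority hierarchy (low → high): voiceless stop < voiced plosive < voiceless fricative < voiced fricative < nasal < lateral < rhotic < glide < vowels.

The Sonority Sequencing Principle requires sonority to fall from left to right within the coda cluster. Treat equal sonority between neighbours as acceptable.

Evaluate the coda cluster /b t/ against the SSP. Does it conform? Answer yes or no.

yes

/b/ — voiced plosive, sonority 2.
/t/ — voiceless stop, sonority 1.
The profile 2-1 strictly falls, so the coda cluster satisfies the SSP.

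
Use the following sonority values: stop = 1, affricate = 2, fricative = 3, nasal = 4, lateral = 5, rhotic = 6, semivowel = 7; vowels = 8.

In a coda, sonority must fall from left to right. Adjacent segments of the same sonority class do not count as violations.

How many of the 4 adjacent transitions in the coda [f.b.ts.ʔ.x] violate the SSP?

/f/ is a fricative (sonority 3).
/b/ is a stop (sonority 1).
/ts/ is an affricate (sonority 2).
/ʔ/ is a stop (sonority 1).
/x/ is a fricative (sonority 3).
/f/→/b/: 3→1 (falls) — ok.
/b/→/ts/: 1→2 (does not fall) — violation.
/ts/→/ʔ/: 2→1 (falls) — ok.
/ʔ/→/x/: 1→3 (does not fall) — violation.

2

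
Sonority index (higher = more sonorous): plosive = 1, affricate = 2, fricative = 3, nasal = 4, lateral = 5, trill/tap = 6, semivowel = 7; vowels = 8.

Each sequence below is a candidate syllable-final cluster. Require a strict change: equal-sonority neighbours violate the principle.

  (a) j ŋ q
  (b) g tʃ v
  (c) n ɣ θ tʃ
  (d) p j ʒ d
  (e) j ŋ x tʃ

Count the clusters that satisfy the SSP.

2

(a) sonority 7-4-1: well-formed.
(b) sonority 1-2-3: ill-formed.
(c) sonority 4-3-3-2: ill-formed.
(d) sonority 1-7-3-1: ill-formed.
(e) sonority 7-4-3-2: well-formed.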